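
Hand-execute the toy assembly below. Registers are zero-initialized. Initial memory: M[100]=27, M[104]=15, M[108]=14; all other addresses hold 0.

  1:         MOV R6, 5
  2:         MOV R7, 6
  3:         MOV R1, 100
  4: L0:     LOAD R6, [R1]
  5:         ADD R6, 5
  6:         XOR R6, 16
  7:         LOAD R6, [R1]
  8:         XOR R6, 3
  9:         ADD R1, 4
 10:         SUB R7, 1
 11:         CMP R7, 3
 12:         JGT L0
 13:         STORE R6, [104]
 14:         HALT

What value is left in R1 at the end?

112

after MOV R6, 5: R6=5
after MOV R7, 6: R7=6
after MOV R1, 100: R1=100
after LOAD R6, [R1]: R6=M[100]=27
after ADD R6, 5: R6=27+5=32
after XOR R6, 16: R6=32^16=48
after LOAD R6, [R1]: R6=M[100]=27
after XOR R6, 3: R6=27^3=24
after ADD R1, 4: R1=100+4=104
after SUB R7, 1: R7=6-1=5
CMP R7, 3  (cmp 5,3)
JGT L0: taken
after LOAD R6, [R1]: R6=M[104]=15
after ADD R6, 5: R6=15+5=20
after XOR R6, 16: R6=20^16=4
after LOAD R6, [R1]: R6=M[104]=15
after XOR R6, 3: R6=15^3=12
after ADD R1, 4: R1=104+4=108
after SUB R7, 1: R7=5-1=4
CMP R7, 3  (cmp 4,3)
JGT L0: taken
after LOAD R6, [R1]: R6=M[108]=14
after ADD R6, 5: R6=14+5=19
after XOR R6, 16: R6=19^16=3
after LOAD R6, [R1]: R6=M[108]=14
after XOR R6, 3: R6=14^3=13
after ADD R1, 4: R1=108+4=112
after SUB R7, 1: R7=4-1=3
CMP R7, 3  (cmp 3,3)
JGT L0: not taken
STORE R6, [104] → M[104]=13
halt.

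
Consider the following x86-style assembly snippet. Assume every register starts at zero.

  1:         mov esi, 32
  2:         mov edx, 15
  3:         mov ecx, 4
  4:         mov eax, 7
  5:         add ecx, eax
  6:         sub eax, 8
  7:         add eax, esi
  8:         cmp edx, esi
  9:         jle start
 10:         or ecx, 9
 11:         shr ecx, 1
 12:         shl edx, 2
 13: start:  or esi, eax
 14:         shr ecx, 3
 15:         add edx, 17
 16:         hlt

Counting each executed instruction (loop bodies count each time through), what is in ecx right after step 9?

after mov esi, 32: esi=32
after mov edx, 15: edx=15
after mov ecx, 4: ecx=4
after mov eax, 7: eax=7
after add ecx, eax: ecx=4+7=11
after sub eax, 8: eax=7-8=-1
after add eax, esi: eax=(-1)+32=31
cmp edx, esi  (cmp 15,32)
jle start: taken
After step 9: ecx = 11.

11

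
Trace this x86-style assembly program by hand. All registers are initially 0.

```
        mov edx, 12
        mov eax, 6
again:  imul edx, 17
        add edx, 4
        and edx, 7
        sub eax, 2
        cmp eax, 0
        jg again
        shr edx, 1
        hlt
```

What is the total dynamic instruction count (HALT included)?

mov edx, 12 → edx=12
mov eax, 6 → eax=6
imul edx, 17 → edx=12*17=204
add edx, 4 → edx=204+4=208
and edx, 7 → edx=208&7=0
sub eax, 2 → eax=6-2=4
cmp eax, 0  (cmp 4,0)
jg again: taken
imul edx, 17 → edx=0*17=0
add edx, 4 → edx=0+4=4
and edx, 7 → edx=4&7=4
sub eax, 2 → eax=4-2=2
cmp eax, 0  (cmp 2,0)
jg again: taken
imul edx, 17 → edx=4*17=68
add edx, 4 → edx=68+4=72
and edx, 7 → edx=72&7=0
sub eax, 2 → eax=2-2=0
cmp eax, 0  (cmp 0,0)
jg again: not taken
shr edx, 1 → edx=0>>1=0
halt.
Total executed instructions: 22.

22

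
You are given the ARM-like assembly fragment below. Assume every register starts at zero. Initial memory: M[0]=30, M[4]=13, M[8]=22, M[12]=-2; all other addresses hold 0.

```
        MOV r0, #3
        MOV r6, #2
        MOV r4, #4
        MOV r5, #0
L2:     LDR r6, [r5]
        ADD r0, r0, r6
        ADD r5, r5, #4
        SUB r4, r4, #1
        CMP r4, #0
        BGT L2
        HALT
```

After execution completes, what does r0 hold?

r0=3
r6=2
r4=4
r5=0
r6=M[0]=30
r0=3+30=33
r5=0+4=4
r4=4-1=3
CMP r4, #0  (cmp 3,0)
BGT L2: taken
r6=M[4]=13
r0=33+13=46
r5=4+4=8
r4=3-1=2
CMP r4, #0  (cmp 2,0)
BGT L2: taken
r6=M[8]=22
r0=46+22=68
r5=8+4=12
r4=2-1=1
CMP r4, #0  (cmp 1,0)
BGT L2: taken
r6=M[12]=-2
r0=68+(-2)=66
r5=12+4=16
r4=1-1=0
CMP r4, #0  (cmp 0,0)
BGT L2: not taken
halt.

66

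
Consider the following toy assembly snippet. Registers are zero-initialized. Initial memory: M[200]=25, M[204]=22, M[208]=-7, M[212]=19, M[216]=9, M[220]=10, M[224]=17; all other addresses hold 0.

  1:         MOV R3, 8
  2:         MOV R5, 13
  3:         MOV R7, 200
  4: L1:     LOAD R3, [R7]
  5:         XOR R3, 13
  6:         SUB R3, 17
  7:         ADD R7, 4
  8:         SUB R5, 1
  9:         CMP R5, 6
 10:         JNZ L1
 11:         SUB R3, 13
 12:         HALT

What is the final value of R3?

after MOV R3, 8: R3=8
after MOV R5, 13: R5=13
after MOV R7, 200: R7=200
after LOAD R3, [R7]: R3=M[200]=25
after XOR R3, 13: R3=25^13=20
after SUB R3, 17: R3=20-17=3
after ADD R7, 4: R7=200+4=204
after SUB R5, 1: R5=13-1=12
CMP R5, 6  (cmp 12,6)
JNZ L1: taken
after LOAD R3, [R7]: R3=M[204]=22
after XOR R3, 13: R3=22^13=27
after SUB R3, 17: R3=27-17=10
after ADD R7, 4: R7=204+4=208
after SUB R5, 1: R5=12-1=11
CMP R5, 6  (cmp 11,6)
JNZ L1: taken
after LOAD R3, [R7]: R3=M[208]=-7
after XOR R3, 13: R3=(-7)^13=-12
after SUB R3, 17: R3=(-12)-17=-29
after ADD R7, 4: R7=208+4=212
after SUB R5, 1: R5=11-1=10
CMP R5, 6  (cmp 10,6)
JNZ L1: taken
after LOAD R3, [R7]: R3=M[212]=19
after XOR R3, 13: R3=19^13=30
after SUB R3, 17: R3=30-17=13
after ADD R7, 4: R7=212+4=216
after SUB R5, 1: R5=10-1=9
CMP R5, 6  (cmp 9,6)
JNZ L1: taken
after LOAD R3, [R7]: R3=M[216]=9
after XOR R3, 13: R3=9^13=4
after SUB R3, 17: R3=4-17=-13
after ADD R7, 4: R7=216+4=220
after SUB R5, 1: R5=9-1=8
CMP R5, 6  (cmp 8,6)
JNZ L1: taken
after LOAD R3, [R7]: R3=M[220]=10
after XOR R3, 13: R3=10^13=7
after SUB R3, 17: R3=7-17=-10
after ADD R7, 4: R7=220+4=224
after SUB R5, 1: R5=8-1=7
CMP R5, 6  (cmp 7,6)
JNZ L1: taken
after LOAD R3, [R7]: R3=M[224]=17
after XOR R3, 13: R3=17^13=28
after SUB R3, 17: R3=28-17=11
after ADD R7, 4: R7=224+4=228
after SUB R5, 1: R5=7-1=6
CMP R5, 6  (cmp 6,6)
JNZ L1: not taken
after SUB R3, 13: R3=11-13=-2
halt.

-2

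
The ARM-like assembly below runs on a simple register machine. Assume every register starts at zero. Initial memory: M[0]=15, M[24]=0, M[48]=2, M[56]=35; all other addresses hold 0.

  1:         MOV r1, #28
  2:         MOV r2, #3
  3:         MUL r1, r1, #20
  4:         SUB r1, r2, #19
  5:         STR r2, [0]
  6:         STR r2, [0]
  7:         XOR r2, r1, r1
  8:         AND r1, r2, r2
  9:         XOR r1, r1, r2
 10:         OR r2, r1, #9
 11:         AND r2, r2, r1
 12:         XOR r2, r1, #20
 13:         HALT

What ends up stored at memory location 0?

3

r1=28
r2=3
r1=28*20=560
r1=3-19=-16
STR r2, [0] → M[0]=3
STR r2, [0] → M[0]=3
r2=(-16)^(-16)=0
r1=0&0=0
r1=0^0=0
r2=0|9=9
r2=9&0=0
r2=0^20=20
halt.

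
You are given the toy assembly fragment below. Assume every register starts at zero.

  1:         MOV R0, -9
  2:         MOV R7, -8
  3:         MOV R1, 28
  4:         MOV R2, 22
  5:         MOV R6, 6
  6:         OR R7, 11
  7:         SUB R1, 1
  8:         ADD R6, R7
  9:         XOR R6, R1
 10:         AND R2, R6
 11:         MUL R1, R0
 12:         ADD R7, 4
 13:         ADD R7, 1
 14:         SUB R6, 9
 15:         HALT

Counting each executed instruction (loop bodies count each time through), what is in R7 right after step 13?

0

R0=-9
R7=-8
R1=28
R2=22
R6=6
R7=(-8)|11=-5
R1=28-1=27
R6=6+(-5)=1
R6=1^27=26
R2=22&26=18
R1=27*(-9)=-243
R7=(-5)+4=-1
R7=(-1)+1=0
After step 13: R7 = 0.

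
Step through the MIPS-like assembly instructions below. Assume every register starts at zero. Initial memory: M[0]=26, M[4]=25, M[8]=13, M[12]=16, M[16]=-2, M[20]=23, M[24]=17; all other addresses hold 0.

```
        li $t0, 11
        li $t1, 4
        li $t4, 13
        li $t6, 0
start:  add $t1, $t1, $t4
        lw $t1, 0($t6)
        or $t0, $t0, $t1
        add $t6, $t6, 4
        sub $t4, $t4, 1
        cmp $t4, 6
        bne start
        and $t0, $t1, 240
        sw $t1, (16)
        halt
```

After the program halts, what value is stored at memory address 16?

li $t0, 11 → $t0=11
li $t1, 4 → $t1=4
li $t4, 13 → $t4=13
li $t6, 0 → $t6=0
add $t1, $t1, $t4 → $t1=4+13=17
lw $t1, 0($t6) → $t1=M[0]=26
or $t0, $t0, $t1 → $t0=11|26=27
add $t6, $t6, 4 → $t6=0+4=4
sub $t4, $t4, 1 → $t4=13-1=12
cmp $t4, 6  (cmp 12,6)
bne start: taken
add $t1, $t1, $t4 → $t1=26+12=38
lw $t1, 0($t6) → $t1=M[4]=25
or $t0, $t0, $t1 → $t0=27|25=27
add $t6, $t6, 4 → $t6=4+4=8
sub $t4, $t4, 1 → $t4=12-1=11
cmp $t4, 6  (cmp 11,6)
bne start: taken
add $t1, $t1, $t4 → $t1=25+11=36
lw $t1, 0($t6) → $t1=M[8]=13
or $t0, $t0, $t1 → $t0=27|13=31
add $t6, $t6, 4 → $t6=8+4=12
sub $t4, $t4, 1 → $t4=11-1=10
cmp $t4, 6  (cmp 10,6)
bne start: taken
add $t1, $t1, $t4 → $t1=13+10=23
lw $t1, 0($t6) → $t1=M[12]=16
or $t0, $t0, $t1 → $t0=31|16=31
add $t6, $t6, 4 → $t6=12+4=16
sub $t4, $t4, 1 → $t4=10-1=9
cmp $t4, 6  (cmp 9,6)
bne start: taken
add $t1, $t1, $t4 → $t1=16+9=25
lw $t1, 0($t6) → $t1=M[16]=-2
or $t0, $t0, $t1 → $t0=31|(-2)=-1
add $t6, $t6, 4 → $t6=16+4=20
sub $t4, $t4, 1 → $t4=9-1=8
cmp $t4, 6  (cmp 8,6)
bne start: taken
add $t1, $t1, $t4 → $t1=(-2)+8=6
lw $t1, 0($t6) → $t1=M[20]=23
or $t0, $t0, $t1 → $t0=(-1)|23=-1
add $t6, $t6, 4 → $t6=20+4=24
sub $t4, $t4, 1 → $t4=8-1=7
cmp $t4, 6  (cmp 7,6)
bne start: taken
add $t1, $t1, $t4 → $t1=23+7=30
lw $t1, 0($t6) → $t1=M[24]=17
or $t0, $t0, $t1 → $t0=(-1)|17=-1
add $t6, $t6, 4 → $t6=24+4=28
sub $t4, $t4, 1 → $t4=7-1=6
cmp $t4, 6  (cmp 6,6)
bne start: not taken
and $t0, $t1, 240 → $t0=17&240=16
sw $t1, (16) → M[16]=17
halt.

17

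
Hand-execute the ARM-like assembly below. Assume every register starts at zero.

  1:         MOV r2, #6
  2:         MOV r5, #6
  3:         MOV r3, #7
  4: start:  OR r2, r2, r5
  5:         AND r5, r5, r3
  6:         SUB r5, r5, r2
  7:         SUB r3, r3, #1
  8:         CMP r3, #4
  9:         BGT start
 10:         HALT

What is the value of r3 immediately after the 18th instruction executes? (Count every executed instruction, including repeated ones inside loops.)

r2=6
r5=6
r3=7
r2=6|6=6
r5=6&7=6
r5=6-6=0
r3=7-1=6
CMP r3, #4  (cmp 6,4)
BGT start: taken
r2=6|0=6
r5=0&6=0
r5=0-6=-6
r3=6-1=5
CMP r3, #4  (cmp 5,4)
BGT start: taken
r2=6|(-6)=-2
r5=(-6)&5=0
r5=0-(-2)=2
After step 18: r3 = 5.

5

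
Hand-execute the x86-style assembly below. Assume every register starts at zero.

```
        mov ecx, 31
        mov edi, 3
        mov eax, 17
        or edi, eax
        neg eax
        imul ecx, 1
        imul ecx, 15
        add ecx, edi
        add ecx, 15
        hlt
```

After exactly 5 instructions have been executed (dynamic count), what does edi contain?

after mov ecx, 31: ecx=31
after mov edi, 3: edi=3
after mov eax, 17: eax=17
after or edi, eax: edi=3|17=19
after neg eax: eax=-(17)=-17
After step 5: edi = 19.

19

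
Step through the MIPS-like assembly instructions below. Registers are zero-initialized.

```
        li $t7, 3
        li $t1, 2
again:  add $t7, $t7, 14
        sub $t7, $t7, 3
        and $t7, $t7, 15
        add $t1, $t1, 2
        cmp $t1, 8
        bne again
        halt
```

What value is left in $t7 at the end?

after li $t7, 3: $t7=3
after li $t1, 2: $t1=2
after add $t7, $t7, 14: $t7=3+14=17
after sub $t7, $t7, 3: $t7=17-3=14
after and $t7, $t7, 15: $t7=14&15=14
after add $t1, $t1, 2: $t1=2+2=4
cmp $t1, 8  (cmp 4,8)
bne again: taken
after add $t7, $t7, 14: $t7=14+14=28
after sub $t7, $t7, 3: $t7=28-3=25
after and $t7, $t7, 15: $t7=25&15=9
after add $t1, $t1, 2: $t1=4+2=6
cmp $t1, 8  (cmp 6,8)
bne again: taken
after add $t7, $t7, 14: $t7=9+14=23
after sub $t7, $t7, 3: $t7=23-3=20
after and $t7, $t7, 15: $t7=20&15=4
after add $t1, $t1, 2: $t1=6+2=8
cmp $t1, 8  (cmp 8,8)
bne again: not taken
halt.

4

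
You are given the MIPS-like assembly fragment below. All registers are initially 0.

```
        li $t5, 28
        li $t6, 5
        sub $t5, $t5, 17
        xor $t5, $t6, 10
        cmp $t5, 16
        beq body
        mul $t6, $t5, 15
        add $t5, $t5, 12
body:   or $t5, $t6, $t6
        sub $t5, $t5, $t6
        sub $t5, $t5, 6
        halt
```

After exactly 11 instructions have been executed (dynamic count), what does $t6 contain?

225

li $t5, 28 → $t5=28
li $t6, 5 → $t6=5
sub $t5, $t5, 17 → $t5=28-17=11
xor $t5, $t6, 10 → $t5=5^10=15
cmp $t5, 16  (cmp 15,16)
beq body: not taken
mul $t6, $t5, 15 → $t6=15*15=225
add $t5, $t5, 12 → $t5=15+12=27
or $t5, $t6, $t6 → $t5=225|225=225
sub $t5, $t5, $t6 → $t5=225-225=0
sub $t5, $t5, 6 → $t5=0-6=-6
After step 11: $t6 = 225.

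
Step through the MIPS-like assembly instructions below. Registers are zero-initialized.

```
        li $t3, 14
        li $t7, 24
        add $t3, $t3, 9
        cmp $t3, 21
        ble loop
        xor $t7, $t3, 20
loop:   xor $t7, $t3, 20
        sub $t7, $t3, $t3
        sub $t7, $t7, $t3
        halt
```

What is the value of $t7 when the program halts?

-23

after li $t3, 14: $t3=14
after li $t7, 24: $t7=24
after add $t3, $t3, 9: $t3=14+9=23
cmp $t3, 21  (cmp 23,21)
ble loop: not taken
after xor $t7, $t3, 20: $t7=23^20=3
after xor $t7, $t3, 20: $t7=23^20=3
after sub $t7, $t3, $t3: $t7=23-23=0
after sub $t7, $t7, $t3: $t7=0-23=-23
halt.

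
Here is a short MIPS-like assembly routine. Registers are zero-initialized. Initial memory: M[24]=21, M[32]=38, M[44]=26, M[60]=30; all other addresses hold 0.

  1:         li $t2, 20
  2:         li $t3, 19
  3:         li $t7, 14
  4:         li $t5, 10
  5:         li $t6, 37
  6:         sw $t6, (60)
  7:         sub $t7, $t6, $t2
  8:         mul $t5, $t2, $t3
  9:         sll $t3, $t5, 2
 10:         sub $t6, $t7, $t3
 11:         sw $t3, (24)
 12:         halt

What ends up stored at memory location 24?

1520

li $t2, 20 → $t2=20
li $t3, 19 → $t3=19
li $t7, 14 → $t7=14
li $t5, 10 → $t5=10
li $t6, 37 → $t6=37
sw $t6, (60) → M[60]=37
sub $t7, $t6, $t2 → $t7=37-20=17
mul $t5, $t2, $t3 → $t5=20*19=380
sll $t3, $t5, 2 → $t3=380<<2=1520
sub $t6, $t7, $t3 → $t6=17-1520=-1503
sw $t3, (24) → M[24]=1520
halt.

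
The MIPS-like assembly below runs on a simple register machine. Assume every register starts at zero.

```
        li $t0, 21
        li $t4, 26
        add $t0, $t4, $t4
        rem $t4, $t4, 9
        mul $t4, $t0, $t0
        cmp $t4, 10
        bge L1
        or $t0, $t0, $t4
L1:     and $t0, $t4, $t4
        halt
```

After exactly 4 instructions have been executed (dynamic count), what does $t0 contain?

li $t0, 21 → $t0=21
li $t4, 26 → $t4=26
add $t0, $t4, $t4 → $t0=26+26=52
rem $t4, $t4, 9 → $t4=26%9=8
After step 4: $t0 = 52.

52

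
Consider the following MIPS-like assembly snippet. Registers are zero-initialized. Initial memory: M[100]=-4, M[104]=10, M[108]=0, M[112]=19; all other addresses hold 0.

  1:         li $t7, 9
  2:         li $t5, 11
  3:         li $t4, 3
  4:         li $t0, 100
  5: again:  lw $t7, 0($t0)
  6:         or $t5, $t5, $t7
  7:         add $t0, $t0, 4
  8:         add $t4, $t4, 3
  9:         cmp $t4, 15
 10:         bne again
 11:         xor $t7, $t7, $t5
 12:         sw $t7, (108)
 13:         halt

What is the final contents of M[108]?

-20

$t7=9
$t5=11
$t4=3
$t0=100
$t7=M[100]=-4
$t5=11|(-4)=-1
$t0=100+4=104
$t4=3+3=6
cmp $t4, 15  (cmp 6,15)
bne again: taken
$t7=M[104]=10
$t5=(-1)|10=-1
$t0=104+4=108
$t4=6+3=9
cmp $t4, 15  (cmp 9,15)
bne again: taken
$t7=M[108]=0
$t5=(-1)|0=-1
$t0=108+4=112
$t4=9+3=12
cmp $t4, 15  (cmp 12,15)
bne again: taken
$t7=M[112]=19
$t5=(-1)|19=-1
$t0=112+4=116
$t4=12+3=15
cmp $t4, 15  (cmp 15,15)
bne again: not taken
$t7=19^(-1)=-20
sw $t7, (108) → M[108]=-20
halt.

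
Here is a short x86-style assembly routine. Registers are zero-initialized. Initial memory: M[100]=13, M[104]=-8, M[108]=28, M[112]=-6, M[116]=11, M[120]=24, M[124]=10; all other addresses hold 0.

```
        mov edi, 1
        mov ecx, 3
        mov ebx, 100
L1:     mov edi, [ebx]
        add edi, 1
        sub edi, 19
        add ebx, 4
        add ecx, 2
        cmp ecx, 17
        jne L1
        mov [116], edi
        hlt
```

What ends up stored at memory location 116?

after mov edi, 1: edi=1
after mov ecx, 3: ecx=3
after mov ebx, 100: ebx=100
after mov edi, [ebx]: edi=M[100]=13
after add edi, 1: edi=13+1=14
after sub edi, 19: edi=14-19=-5
after add ebx, 4: ebx=100+4=104
after add ecx, 2: ecx=3+2=5
cmp ecx, 17  (cmp 5,17)
jne L1: taken
after mov edi, [ebx]: edi=M[104]=-8
after add edi, 1: edi=(-8)+1=-7
after sub edi, 19: edi=(-7)-19=-26
after add ebx, 4: ebx=104+4=108
after add ecx, 2: ecx=5+2=7
cmp ecx, 17  (cmp 7,17)
jne L1: taken
after mov edi, [ebx]: edi=M[108]=28
after add edi, 1: edi=28+1=29
after sub edi, 19: edi=29-19=10
after add ebx, 4: ebx=108+4=112
after add ecx, 2: ecx=7+2=9
cmp ecx, 17  (cmp 9,17)
jne L1: taken
after mov edi, [ebx]: edi=M[112]=-6
after add edi, 1: edi=(-6)+1=-5
after sub edi, 19: edi=(-5)-19=-24
after add ebx, 4: ebx=112+4=116
after add ecx, 2: ecx=9+2=11
cmp ecx, 17  (cmp 11,17)
jne L1: taken
after mov edi, [ebx]: edi=M[116]=11
after add edi, 1: edi=11+1=12
after sub edi, 19: edi=12-19=-7
after add ebx, 4: ebx=116+4=120
after add ecx, 2: ecx=11+2=13
cmp ecx, 17  (cmp 13,17)
jne L1: taken
after mov edi, [ebx]: edi=M[120]=24
after add edi, 1: edi=24+1=25
after sub edi, 19: edi=25-19=6
after add ebx, 4: ebx=120+4=124
after add ecx, 2: ecx=13+2=15
cmp ecx, 17  (cmp 15,17)
jne L1: taken
after mov edi, [ebx]: edi=M[124]=10
after add edi, 1: edi=10+1=11
after sub edi, 19: edi=11-19=-8
after add ebx, 4: ebx=124+4=128
after add ecx, 2: ecx=15+2=17
cmp ecx, 17  (cmp 17,17)
jne L1: not taken
mov [116], edi → M[116]=-8
halt.

-8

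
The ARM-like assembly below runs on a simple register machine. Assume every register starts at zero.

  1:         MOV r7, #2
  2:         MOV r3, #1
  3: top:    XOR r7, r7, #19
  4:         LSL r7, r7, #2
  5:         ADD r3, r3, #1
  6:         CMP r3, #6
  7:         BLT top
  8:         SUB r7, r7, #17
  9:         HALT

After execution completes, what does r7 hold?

21163

after MOV r7, #2: r7=2
after MOV r3, #1: r3=1
after XOR r7, r7, #19: r7=2^19=17
after LSL r7, r7, #2: r7=17<<2=68
after ADD r3, r3, #1: r3=1+1=2
CMP r3, #6  (cmp 2,6)
BLT top: taken
after XOR r7, r7, #19: r7=68^19=87
after LSL r7, r7, #2: r7=87<<2=348
after ADD r3, r3, #1: r3=2+1=3
CMP r3, #6  (cmp 3,6)
BLT top: taken
after XOR r7, r7, #19: r7=348^19=335
after LSL r7, r7, #2: r7=335<<2=1340
after ADD r3, r3, #1: r3=3+1=4
CMP r3, #6  (cmp 4,6)
BLT top: taken
after XOR r7, r7, #19: r7=1340^19=1327
after LSL r7, r7, #2: r7=1327<<2=5308
after ADD r3, r3, #1: r3=4+1=5
CMP r3, #6  (cmp 5,6)
BLT top: taken
after XOR r7, r7, #19: r7=5308^19=5295
after LSL r7, r7, #2: r7=5295<<2=21180
after ADD r3, r3, #1: r3=5+1=6
CMP r3, #6  (cmp 6,6)
BLT top: not taken
after SUB r7, r7, #17: r7=21180-17=21163
halt.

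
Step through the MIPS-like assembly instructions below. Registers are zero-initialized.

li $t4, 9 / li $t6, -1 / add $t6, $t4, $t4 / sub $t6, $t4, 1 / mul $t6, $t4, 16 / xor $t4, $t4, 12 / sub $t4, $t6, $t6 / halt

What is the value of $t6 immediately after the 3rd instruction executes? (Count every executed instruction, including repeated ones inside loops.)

li $t4, 9 → $t4=9
li $t6, -1 → $t6=-1
add $t6, $t4, $t4 → $t6=9+9=18
After step 3: $t6 = 18.

18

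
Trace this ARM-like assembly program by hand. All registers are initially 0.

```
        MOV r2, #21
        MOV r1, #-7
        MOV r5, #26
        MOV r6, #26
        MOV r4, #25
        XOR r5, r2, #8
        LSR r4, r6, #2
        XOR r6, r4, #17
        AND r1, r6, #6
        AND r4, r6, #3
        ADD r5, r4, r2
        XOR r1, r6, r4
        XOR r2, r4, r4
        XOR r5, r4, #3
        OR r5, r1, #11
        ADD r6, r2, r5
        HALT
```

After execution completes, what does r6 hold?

31

after MOV r2, #21: r2=21
after MOV r1, #-7: r1=-7
after MOV r5, #26: r5=26
after MOV r6, #26: r6=26
after MOV r4, #25: r4=25
after XOR r5, r2, #8: r5=21^8=29
after LSR r4, r6, #2: r4=26>>2=6
after XOR r6, r4, #17: r6=6^17=23
after AND r1, r6, #6: r1=23&6=6
after AND r4, r6, #3: r4=23&3=3
after ADD r5, r4, r2: r5=3+21=24
after XOR r1, r6, r4: r1=23^3=20
after XOR r2, r4, r4: r2=3^3=0
after XOR r5, r4, #3: r5=3^3=0
after OR r5, r1, #11: r5=20|11=31
after ADD r6, r2, r5: r6=0+31=31
halt.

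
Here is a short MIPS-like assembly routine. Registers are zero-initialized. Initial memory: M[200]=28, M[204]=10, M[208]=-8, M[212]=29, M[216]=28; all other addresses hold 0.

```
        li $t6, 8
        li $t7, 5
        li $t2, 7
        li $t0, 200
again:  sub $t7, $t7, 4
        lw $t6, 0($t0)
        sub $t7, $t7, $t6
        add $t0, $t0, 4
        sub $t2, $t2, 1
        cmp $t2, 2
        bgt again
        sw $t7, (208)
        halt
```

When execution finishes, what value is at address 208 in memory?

after li $t6, 8: $t6=8
after li $t7, 5: $t7=5
after li $t2, 7: $t2=7
after li $t0, 200: $t0=200
after sub $t7, $t7, 4: $t7=5-4=1
after lw $t6, 0($t0): $t6=M[200]=28
after sub $t7, $t7, $t6: $t7=1-28=-27
after add $t0, $t0, 4: $t0=200+4=204
after sub $t2, $t2, 1: $t2=7-1=6
cmp $t2, 2  (cmp 6,2)
bgt again: taken
after sub $t7, $t7, 4: $t7=(-27)-4=-31
after lw $t6, 0($t0): $t6=M[204]=10
after sub $t7, $t7, $t6: $t7=(-31)-10=-41
after add $t0, $t0, 4: $t0=204+4=208
after sub $t2, $t2, 1: $t2=6-1=5
cmp $t2, 2  (cmp 5,2)
bgt again: taken
after sub $t7, $t7, 4: $t7=(-41)-4=-45
after lw $t6, 0($t0): $t6=M[208]=-8
after sub $t7, $t7, $t6: $t7=(-45)-(-8)=-37
after add $t0, $t0, 4: $t0=208+4=212
after sub $t2, $t2, 1: $t2=5-1=4
cmp $t2, 2  (cmp 4,2)
bgt again: taken
after sub $t7, $t7, 4: $t7=(-37)-4=-41
after lw $t6, 0($t0): $t6=M[212]=29
after sub $t7, $t7, $t6: $t7=(-41)-29=-70
after add $t0, $t0, 4: $t0=212+4=216
after sub $t2, $t2, 1: $t2=4-1=3
cmp $t2, 2  (cmp 3,2)
bgt again: taken
after sub $t7, $t7, 4: $t7=(-70)-4=-74
after lw $t6, 0($t0): $t6=M[216]=28
after sub $t7, $t7, $t6: $t7=(-74)-28=-102
after add $t0, $t0, 4: $t0=216+4=220
after sub $t2, $t2, 1: $t2=3-1=2
cmp $t2, 2  (cmp 2,2)
bgt again: not taken
sw $t7, (208) → M[208]=-102
halt.

-102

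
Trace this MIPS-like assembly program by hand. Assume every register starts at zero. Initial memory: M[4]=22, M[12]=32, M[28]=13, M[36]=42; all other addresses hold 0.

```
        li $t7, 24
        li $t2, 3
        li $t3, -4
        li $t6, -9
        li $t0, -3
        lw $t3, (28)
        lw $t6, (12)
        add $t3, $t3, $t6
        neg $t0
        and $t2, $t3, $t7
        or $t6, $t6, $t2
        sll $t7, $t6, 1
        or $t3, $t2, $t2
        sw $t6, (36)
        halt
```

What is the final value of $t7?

80

after li $t7, 24: $t7=24
after li $t2, 3: $t2=3
after li $t3, -4: $t3=-4
after li $t6, -9: $t6=-9
after li $t0, -3: $t0=-3
after lw $t3, (28): $t3=M[28]=13
after lw $t6, (12): $t6=M[12]=32
after add $t3, $t3, $t6: $t3=13+32=45
after neg $t0: $t0=-(-3)=3
after and $t2, $t3, $t7: $t2=45&24=8
after or $t6, $t6, $t2: $t6=32|8=40
after sll $t7, $t6, 1: $t7=40<<1=80
after or $t3, $t2, $t2: $t3=8|8=8
sw $t6, (36) → M[36]=40
halt.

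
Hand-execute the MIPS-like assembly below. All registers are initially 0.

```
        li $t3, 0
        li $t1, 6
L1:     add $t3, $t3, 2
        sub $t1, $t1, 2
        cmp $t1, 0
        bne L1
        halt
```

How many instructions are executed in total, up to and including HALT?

after li $t3, 0: $t3=0
after li $t1, 6: $t1=6
after add $t3, $t3, 2: $t3=0+2=2
after sub $t1, $t1, 2: $t1=6-2=4
cmp $t1, 0  (cmp 4,0)
bne L1: taken
after add $t3, $t3, 2: $t3=2+2=4
after sub $t1, $t1, 2: $t1=4-2=2
cmp $t1, 0  (cmp 2,0)
bne L1: taken
after add $t3, $t3, 2: $t3=4+2=6
after sub $t1, $t1, 2: $t1=2-2=0
cmp $t1, 0  (cmp 0,0)
bne L1: not taken
halt.
Total executed instructions: 15.

15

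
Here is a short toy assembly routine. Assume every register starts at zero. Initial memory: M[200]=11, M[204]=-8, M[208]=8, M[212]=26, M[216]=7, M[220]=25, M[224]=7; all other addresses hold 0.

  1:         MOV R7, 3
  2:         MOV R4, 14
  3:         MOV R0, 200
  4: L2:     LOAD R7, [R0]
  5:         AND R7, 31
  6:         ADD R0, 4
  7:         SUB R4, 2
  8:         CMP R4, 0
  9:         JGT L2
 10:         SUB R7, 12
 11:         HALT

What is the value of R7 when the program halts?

after MOV R7, 3: R7=3
after MOV R4, 14: R4=14
after MOV R0, 200: R0=200
after LOAD R7, [R0]: R7=M[200]=11
after AND R7, 31: R7=11&31=11
after ADD R0, 4: R0=200+4=204
after SUB R4, 2: R4=14-2=12
CMP R4, 0  (cmp 12,0)
JGT L2: taken
after LOAD R7, [R0]: R7=M[204]=-8
after AND R7, 31: R7=(-8)&31=24
after ADD R0, 4: R0=204+4=208
after SUB R4, 2: R4=12-2=10
CMP R4, 0  (cmp 10,0)
JGT L2: taken
after LOAD R7, [R0]: R7=M[208]=8
after AND R7, 31: R7=8&31=8
after ADD R0, 4: R0=208+4=212
after SUB R4, 2: R4=10-2=8
CMP R4, 0  (cmp 8,0)
JGT L2: taken
after LOAD R7, [R0]: R7=M[212]=26
after AND R7, 31: R7=26&31=26
after ADD R0, 4: R0=212+4=216
after SUB R4, 2: R4=8-2=6
CMP R4, 0  (cmp 6,0)
JGT L2: taken
after LOAD R7, [R0]: R7=M[216]=7
after AND R7, 31: R7=7&31=7
after ADD R0, 4: R0=216+4=220
after SUB R4, 2: R4=6-2=4
CMP R4, 0  (cmp 4,0)
JGT L2: taken
after LOAD R7, [R0]: R7=M[220]=25
after AND R7, 31: R7=25&31=25
after ADD R0, 4: R0=220+4=224
after SUB R4, 2: R4=4-2=2
CMP R4, 0  (cmp 2,0)
JGT L2: taken
after LOAD R7, [R0]: R7=M[224]=7
after AND R7, 31: R7=7&31=7
after ADD R0, 4: R0=224+4=228
after SUB R4, 2: R4=2-2=0
CMP R4, 0  (cmp 0,0)
JGT L2: not taken
after SUB R7, 12: R7=7-12=-5
halt.

-5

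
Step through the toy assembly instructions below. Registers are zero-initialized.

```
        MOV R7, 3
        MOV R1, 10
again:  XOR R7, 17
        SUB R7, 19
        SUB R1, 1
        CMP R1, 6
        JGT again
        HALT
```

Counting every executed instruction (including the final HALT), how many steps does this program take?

R7=3
R1=10
R7=3^17=18
R7=18-19=-1
R1=10-1=9
CMP R1, 6  (cmp 9,6)
JGT again: taken
R7=(-1)^17=-18
R7=(-18)-19=-37
R1=9-1=8
CMP R1, 6  (cmp 8,6)
JGT again: taken
R7=(-37)^17=-54
R7=(-54)-19=-73
R1=8-1=7
CMP R1, 6  (cmp 7,6)
JGT again: taken
R7=(-73)^17=-90
R7=(-90)-19=-109
R1=7-1=6
CMP R1, 6  (cmp 6,6)
JGT again: not taken
halt.
Total executed instructions: 23.

23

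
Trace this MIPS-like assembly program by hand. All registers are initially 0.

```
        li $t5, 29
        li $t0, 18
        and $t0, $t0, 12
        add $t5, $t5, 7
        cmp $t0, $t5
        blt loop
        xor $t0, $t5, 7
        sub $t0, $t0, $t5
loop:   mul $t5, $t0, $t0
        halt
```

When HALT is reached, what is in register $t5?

after li $t5, 29: $t5=29
after li $t0, 18: $t0=18
after and $t0, $t0, 12: $t0=18&12=0
after add $t5, $t5, 7: $t5=29+7=36
cmp $t0, $t5  (cmp 0,36)
blt loop: taken
after mul $t5, $t0, $t0: $t5=0*0=0
halt.

0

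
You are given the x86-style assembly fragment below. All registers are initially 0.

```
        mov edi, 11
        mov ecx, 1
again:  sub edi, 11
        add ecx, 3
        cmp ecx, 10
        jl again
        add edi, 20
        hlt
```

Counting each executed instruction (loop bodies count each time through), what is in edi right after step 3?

edi=11
ecx=1
edi=11-11=0
After step 3: edi = 0.

0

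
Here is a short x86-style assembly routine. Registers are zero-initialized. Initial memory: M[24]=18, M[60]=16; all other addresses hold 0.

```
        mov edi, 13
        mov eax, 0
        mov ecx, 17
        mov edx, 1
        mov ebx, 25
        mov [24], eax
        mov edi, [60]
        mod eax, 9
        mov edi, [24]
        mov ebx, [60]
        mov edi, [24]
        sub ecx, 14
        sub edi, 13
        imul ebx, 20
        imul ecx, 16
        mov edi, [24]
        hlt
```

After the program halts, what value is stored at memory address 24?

after mov edi, 13: edi=13
after mov eax, 0: eax=0
after mov ecx, 17: ecx=17
after mov edx, 1: edx=1
after mov ebx, 25: ebx=25
mov [24], eax → M[24]=0
after mov edi, [60]: edi=M[60]=16
after mod eax, 9: eax=0%9=0
after mov edi, [24]: edi=M[24]=0
after mov ebx, [60]: ebx=M[60]=16
after mov edi, [24]: edi=M[24]=0
after sub ecx, 14: ecx=17-14=3
after sub edi, 13: edi=0-13=-13
after imul ebx, 20: ebx=16*20=320
after imul ecx, 16: ecx=3*16=48
after mov edi, [24]: edi=M[24]=0
halt.

0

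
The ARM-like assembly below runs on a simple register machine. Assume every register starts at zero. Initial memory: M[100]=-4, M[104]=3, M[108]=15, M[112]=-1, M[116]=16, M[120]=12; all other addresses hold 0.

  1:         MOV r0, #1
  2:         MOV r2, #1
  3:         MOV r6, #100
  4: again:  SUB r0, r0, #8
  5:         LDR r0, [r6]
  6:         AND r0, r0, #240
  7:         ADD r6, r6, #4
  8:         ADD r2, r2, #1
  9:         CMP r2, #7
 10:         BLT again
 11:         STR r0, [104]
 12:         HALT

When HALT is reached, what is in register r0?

0

r0=1
r2=1
r6=100
r0=1-8=-7
r0=M[100]=-4
r0=(-4)&240=240
r6=100+4=104
r2=1+1=2
CMP r2, #7  (cmp 2,7)
BLT again: taken
r0=240-8=232
r0=M[104]=3
r0=3&240=0
r6=104+4=108
r2=2+1=3
CMP r2, #7  (cmp 3,7)
BLT again: taken
r0=0-8=-8
r0=M[108]=15
r0=15&240=0
r6=108+4=112
r2=3+1=4
CMP r2, #7  (cmp 4,7)
BLT again: taken
r0=0-8=-8
r0=M[112]=-1
r0=(-1)&240=240
r6=112+4=116
r2=4+1=5
CMP r2, #7  (cmp 5,7)
BLT again: taken
r0=240-8=232
r0=M[116]=16
r0=16&240=16
r6=116+4=120
r2=5+1=6
CMP r2, #7  (cmp 6,7)
BLT again: taken
r0=16-8=8
r0=M[120]=12
r0=12&240=0
r6=120+4=124
r2=6+1=7
CMP r2, #7  (cmp 7,7)
BLT again: not taken
STR r0, [104] → M[104]=0
halt.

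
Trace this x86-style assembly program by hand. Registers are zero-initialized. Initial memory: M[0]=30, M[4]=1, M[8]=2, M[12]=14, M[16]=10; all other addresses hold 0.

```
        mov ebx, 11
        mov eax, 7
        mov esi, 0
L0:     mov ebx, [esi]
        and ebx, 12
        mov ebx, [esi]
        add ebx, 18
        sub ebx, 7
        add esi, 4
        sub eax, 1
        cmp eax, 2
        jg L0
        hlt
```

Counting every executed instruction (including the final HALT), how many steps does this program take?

mov ebx, 11 → ebx=11
mov eax, 7 → eax=7
mov esi, 0 → esi=0
mov ebx, [esi] → ebx=M[0]=30
and ebx, 12 → ebx=30&12=12
mov ebx, [esi] → ebx=M[0]=30
add ebx, 18 → ebx=30+18=48
sub ebx, 7 → ebx=48-7=41
add esi, 4 → esi=0+4=4
sub eax, 1 → eax=7-1=6
cmp eax, 2  (cmp 6,2)
jg L0: taken
mov ebx, [esi] → ebx=M[4]=1
and ebx, 12 → ebx=1&12=0
mov ebx, [esi] → ebx=M[4]=1
add ebx, 18 → ebx=1+18=19
sub ebx, 7 → ebx=19-7=12
add esi, 4 → esi=4+4=8
sub eax, 1 → eax=6-1=5
cmp eax, 2  (cmp 5,2)
jg L0: taken
mov ebx, [esi] → ebx=M[8]=2
and ebx, 12 → ebx=2&12=0
mov ebx, [esi] → ebx=M[8]=2
add ebx, 18 → ebx=2+18=20
sub ebx, 7 → ebx=20-7=13
add esi, 4 → esi=8+4=12
sub eax, 1 → eax=5-1=4
cmp eax, 2  (cmp 4,2)
jg L0: taken
mov ebx, [esi] → ebx=M[12]=14
and ebx, 12 → ebx=14&12=12
mov ebx, [esi] → ebx=M[12]=14
add ebx, 18 → ebx=14+18=32
sub ebx, 7 → ebx=32-7=25
add esi, 4 → esi=12+4=16
sub eax, 1 → eax=4-1=3
cmp eax, 2  (cmp 3,2)
jg L0: taken
mov ebx, [esi] → ebx=M[16]=10
and ebx, 12 → ebx=10&12=8
mov ebx, [esi] → ebx=M[16]=10
add ebx, 18 → ebx=10+18=28
sub ebx, 7 → ebx=28-7=21
add esi, 4 → esi=16+4=20
sub eax, 1 → eax=3-1=2
cmp eax, 2  (cmp 2,2)
jg L0: not taken
halt.
Total executed instructions: 49.

49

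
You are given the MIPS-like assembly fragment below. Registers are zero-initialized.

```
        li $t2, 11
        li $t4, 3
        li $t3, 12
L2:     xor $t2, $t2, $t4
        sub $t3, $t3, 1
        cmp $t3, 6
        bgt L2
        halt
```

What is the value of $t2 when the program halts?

11

$t2=11
$t4=3
$t3=12
$t2=11^3=8
$t3=12-1=11
cmp $t3, 6  (cmp 11,6)
bgt L2: taken
$t2=8^3=11
$t3=11-1=10
cmp $t3, 6  (cmp 10,6)
bgt L2: taken
$t2=11^3=8
$t3=10-1=9
cmp $t3, 6  (cmp 9,6)
bgt L2: taken
$t2=8^3=11
$t3=9-1=8
cmp $t3, 6  (cmp 8,6)
bgt L2: taken
$t2=11^3=8
$t3=8-1=7
cmp $t3, 6  (cmp 7,6)
bgt L2: taken
$t2=8^3=11
$t3=7-1=6
cmp $t3, 6  (cmp 6,6)
bgt L2: not taken
halt.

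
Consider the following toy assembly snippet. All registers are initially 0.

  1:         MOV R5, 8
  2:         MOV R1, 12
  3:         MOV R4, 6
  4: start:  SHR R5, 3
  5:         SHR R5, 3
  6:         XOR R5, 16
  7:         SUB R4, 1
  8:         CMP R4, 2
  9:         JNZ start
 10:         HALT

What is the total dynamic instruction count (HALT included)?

28

R5=8
R1=12
R4=6
R5=8>>3=1
R5=1>>3=0
R5=0^16=16
R4=6-1=5
CMP R4, 2  (cmp 5,2)
JNZ start: taken
R5=16>>3=2
R5=2>>3=0
R5=0^16=16
R4=5-1=4
CMP R4, 2  (cmp 4,2)
JNZ start: taken
R5=16>>3=2
R5=2>>3=0
R5=0^16=16
R4=4-1=3
CMP R4, 2  (cmp 3,2)
JNZ start: taken
R5=16>>3=2
R5=2>>3=0
R5=0^16=16
R4=3-1=2
CMP R4, 2  (cmp 2,2)
JNZ start: not taken
halt.
Total executed instructions: 28.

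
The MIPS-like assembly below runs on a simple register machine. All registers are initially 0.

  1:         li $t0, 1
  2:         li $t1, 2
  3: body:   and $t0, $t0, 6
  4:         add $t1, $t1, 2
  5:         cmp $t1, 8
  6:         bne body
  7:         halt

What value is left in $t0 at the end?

0

$t0=1
$t1=2
$t0=1&6=0
$t1=2+2=4
cmp $t1, 8  (cmp 4,8)
bne body: taken
$t0=0&6=0
$t1=4+2=6
cmp $t1, 8  (cmp 6,8)
bne body: taken
$t0=0&6=0
$t1=6+2=8
cmp $t1, 8  (cmp 8,8)
bne body: not taken
halt.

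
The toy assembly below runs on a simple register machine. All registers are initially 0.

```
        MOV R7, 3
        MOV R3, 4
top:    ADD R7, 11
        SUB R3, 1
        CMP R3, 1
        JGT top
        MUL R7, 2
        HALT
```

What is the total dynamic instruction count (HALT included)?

16

MOV R7, 3 → R7=3
MOV R3, 4 → R3=4
ADD R7, 11 → R7=3+11=14
SUB R3, 1 → R3=4-1=3
CMP R3, 1  (cmp 3,1)
JGT top: taken
ADD R7, 11 → R7=14+11=25
SUB R3, 1 → R3=3-1=2
CMP R3, 1  (cmp 2,1)
JGT top: taken
ADD R7, 11 → R7=25+11=36
SUB R3, 1 → R3=2-1=1
CMP R3, 1  (cmp 1,1)
JGT top: not taken
MUL R7, 2 → R7=36*2=72
halt.
Total executed instructions: 16.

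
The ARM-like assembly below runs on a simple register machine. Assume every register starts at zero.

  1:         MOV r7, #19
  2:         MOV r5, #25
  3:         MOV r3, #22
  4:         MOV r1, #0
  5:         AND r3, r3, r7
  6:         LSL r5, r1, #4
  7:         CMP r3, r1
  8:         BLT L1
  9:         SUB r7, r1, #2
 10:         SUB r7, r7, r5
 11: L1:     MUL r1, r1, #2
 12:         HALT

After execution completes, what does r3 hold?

after MOV r7, #19: r7=19
after MOV r5, #25: r5=25
after MOV r3, #22: r3=22
after MOV r1, #0: r1=0
after AND r3, r3, r7: r3=22&19=18
after LSL r5, r1, #4: r5=0<<4=0
CMP r3, r1  (cmp 18,0)
BLT L1: not taken
after SUB r7, r1, #2: r7=0-2=-2
after SUB r7, r7, r5: r7=(-2)-0=-2
after MUL r1, r1, #2: r1=0*2=0
halt.

18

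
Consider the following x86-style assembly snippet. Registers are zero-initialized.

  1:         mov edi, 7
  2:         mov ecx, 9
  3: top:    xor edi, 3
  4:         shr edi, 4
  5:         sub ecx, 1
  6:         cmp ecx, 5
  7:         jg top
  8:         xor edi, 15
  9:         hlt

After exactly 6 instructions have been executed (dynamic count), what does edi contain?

edi=7
ecx=9
edi=7^3=4
edi=4>>4=0
ecx=9-1=8
cmp ecx, 5  (cmp 8,5)
After step 6: edi = 0.

0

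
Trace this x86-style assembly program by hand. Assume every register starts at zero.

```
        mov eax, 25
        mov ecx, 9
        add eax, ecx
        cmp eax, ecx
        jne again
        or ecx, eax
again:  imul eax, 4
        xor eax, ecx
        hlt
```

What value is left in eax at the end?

eax=25
ecx=9
eax=25+9=34
cmp eax, ecx  (cmp 34,9)
jne again: taken
eax=34*4=136
eax=136^9=129
halt.

129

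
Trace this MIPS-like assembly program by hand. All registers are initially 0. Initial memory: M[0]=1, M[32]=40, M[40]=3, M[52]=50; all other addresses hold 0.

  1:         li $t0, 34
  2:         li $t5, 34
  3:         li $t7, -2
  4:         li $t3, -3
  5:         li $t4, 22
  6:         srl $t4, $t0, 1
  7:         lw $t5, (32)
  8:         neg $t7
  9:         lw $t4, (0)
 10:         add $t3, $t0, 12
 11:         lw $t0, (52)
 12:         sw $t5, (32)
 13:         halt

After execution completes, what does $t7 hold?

after li $t0, 34: $t0=34
after li $t5, 34: $t5=34
after li $t7, -2: $t7=-2
after li $t3, -3: $t3=-3
after li $t4, 22: $t4=22
after srl $t4, $t0, 1: $t4=34>>1=17
after lw $t5, (32): $t5=M[32]=40
after neg $t7: $t7=-(-2)=2
after lw $t4, (0): $t4=M[0]=1
after add $t3, $t0, 12: $t3=34+12=46
after lw $t0, (52): $t0=M[52]=50
sw $t5, (32) → M[32]=40
halt.

2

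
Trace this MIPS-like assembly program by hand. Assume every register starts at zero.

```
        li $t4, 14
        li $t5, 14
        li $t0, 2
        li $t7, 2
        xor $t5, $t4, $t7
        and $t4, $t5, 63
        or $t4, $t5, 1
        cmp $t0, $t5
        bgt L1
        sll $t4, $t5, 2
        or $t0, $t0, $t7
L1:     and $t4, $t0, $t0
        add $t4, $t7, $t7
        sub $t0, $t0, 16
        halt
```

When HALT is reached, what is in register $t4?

$t4=14
$t5=14
$t0=2
$t7=2
$t5=14^2=12
$t4=12&63=12
$t4=12|1=13
cmp $t0, $t5  (cmp 2,12)
bgt L1: not taken
$t4=12<<2=48
$t0=2|2=2
$t4=2&2=2
$t4=2+2=4
$t0=2-16=-14
halt.

4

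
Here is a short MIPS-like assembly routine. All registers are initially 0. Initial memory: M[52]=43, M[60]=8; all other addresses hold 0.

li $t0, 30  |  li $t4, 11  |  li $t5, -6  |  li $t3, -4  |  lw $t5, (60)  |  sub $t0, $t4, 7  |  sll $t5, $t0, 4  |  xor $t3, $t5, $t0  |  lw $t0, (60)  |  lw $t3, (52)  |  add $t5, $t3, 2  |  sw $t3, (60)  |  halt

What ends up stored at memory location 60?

$t0=30
$t4=11
$t5=-6
$t3=-4
$t5=M[60]=8
$t0=11-7=4
$t5=4<<4=64
$t3=64^4=68
$t0=M[60]=8
$t3=M[52]=43
$t5=43+2=45
sw $t3, (60) → M[60]=43
halt.

43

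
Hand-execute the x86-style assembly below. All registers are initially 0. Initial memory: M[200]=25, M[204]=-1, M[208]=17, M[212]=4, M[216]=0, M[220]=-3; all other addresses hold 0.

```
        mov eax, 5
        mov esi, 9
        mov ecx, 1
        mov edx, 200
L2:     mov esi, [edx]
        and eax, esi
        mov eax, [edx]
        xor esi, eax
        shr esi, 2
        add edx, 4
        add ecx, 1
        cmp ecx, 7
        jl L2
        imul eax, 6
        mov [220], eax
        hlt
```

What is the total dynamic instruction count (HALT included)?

mov eax, 5 → eax=5
mov esi, 9 → esi=9
mov ecx, 1 → ecx=1
mov edx, 200 → edx=200
mov esi, [edx] → esi=M[200]=25
and eax, esi → eax=5&25=1
mov eax, [edx] → eax=M[200]=25
xor esi, eax → esi=25^25=0
shr esi, 2 → esi=0>>2=0
add edx, 4 → edx=200+4=204
add ecx, 1 → ecx=1+1=2
cmp ecx, 7  (cmp 2,7)
jl L2: taken
mov esi, [edx] → esi=M[204]=-1
and eax, esi → eax=25&(-1)=25
mov eax, [edx] → eax=M[204]=-1
xor esi, eax → esi=(-1)^(-1)=0
shr esi, 2 → esi=0>>2=0
add edx, 4 → edx=204+4=208
add ecx, 1 → ecx=2+1=3
cmp ecx, 7  (cmp 3,7)
jl L2: taken
mov esi, [edx] → esi=M[208]=17
and eax, esi → eax=(-1)&17=17
mov eax, [edx] → eax=M[208]=17
xor esi, eax → esi=17^17=0
shr esi, 2 → esi=0>>2=0
add edx, 4 → edx=208+4=212
add ecx, 1 → ecx=3+1=4
cmp ecx, 7  (cmp 4,7)
jl L2: taken
mov esi, [edx] → esi=M[212]=4
and eax, esi → eax=17&4=0
mov eax, [edx] → eax=M[212]=4
xor esi, eax → esi=4^4=0
shr esi, 2 → esi=0>>2=0
add edx, 4 → edx=212+4=216
add ecx, 1 → ecx=4+1=5
cmp ecx, 7  (cmp 5,7)
jl L2: taken
mov esi, [edx] → esi=M[216]=0
and eax, esi → eax=4&0=0
mov eax, [edx] → eax=M[216]=0
xor esi, eax → esi=0^0=0
shr esi, 2 → esi=0>>2=0
add edx, 4 → edx=216+4=220
add ecx, 1 → ecx=5+1=6
cmp ecx, 7  (cmp 6,7)
jl L2: taken
mov esi, [edx] → esi=M[220]=-3
and eax, esi → eax=0&(-3)=0
mov eax, [edx] → eax=M[220]=-3
xor esi, eax → esi=(-3)^(-3)=0
shr esi, 2 → esi=0>>2=0
add edx, 4 → edx=220+4=224
add ecx, 1 → ecx=6+1=7
cmp ecx, 7  (cmp 7,7)
jl L2: not taken
imul eax, 6 → eax=(-3)*6=-18
mov [220], eax → M[220]=-18
halt.
Total executed instructions: 61.

61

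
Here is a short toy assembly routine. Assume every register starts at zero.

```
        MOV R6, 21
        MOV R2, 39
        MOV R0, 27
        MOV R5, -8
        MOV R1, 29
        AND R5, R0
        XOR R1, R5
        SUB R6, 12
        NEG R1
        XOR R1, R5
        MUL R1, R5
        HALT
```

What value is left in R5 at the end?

after MOV R6, 21: R6=21
after MOV R2, 39: R2=39
after MOV R0, 27: R0=27
after MOV R5, -8: R5=-8
after MOV R1, 29: R1=29
after AND R5, R0: R5=(-8)&27=24
after XOR R1, R5: R1=29^24=5
after SUB R6, 12: R6=21-12=9
after NEG R1: R1=-(5)=-5
after XOR R1, R5: R1=(-5)^24=-29
after MUL R1, R5: R1=(-29)*24=-696
halt.

24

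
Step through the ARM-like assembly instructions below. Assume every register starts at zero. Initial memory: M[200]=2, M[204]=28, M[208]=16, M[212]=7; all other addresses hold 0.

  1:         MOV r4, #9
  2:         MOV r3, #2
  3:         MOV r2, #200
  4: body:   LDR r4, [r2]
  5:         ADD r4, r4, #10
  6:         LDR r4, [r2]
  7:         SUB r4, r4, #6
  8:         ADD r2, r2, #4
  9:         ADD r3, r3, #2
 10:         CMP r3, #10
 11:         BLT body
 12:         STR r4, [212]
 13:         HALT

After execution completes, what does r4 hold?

1

r4=9
r3=2
r2=200
r4=M[200]=2
r4=2+10=12
r4=M[200]=2
r4=2-6=-4
r2=200+4=204
r3=2+2=4
CMP r3, #10  (cmp 4,10)
BLT body: taken
r4=M[204]=28
r4=28+10=38
r4=M[204]=28
r4=28-6=22
r2=204+4=208
r3=4+2=6
CMP r3, #10  (cmp 6,10)
BLT body: taken
r4=M[208]=16
r4=16+10=26
r4=M[208]=16
r4=16-6=10
r2=208+4=212
r3=6+2=8
CMP r3, #10  (cmp 8,10)
BLT body: taken
r4=M[212]=7
r4=7+10=17
r4=M[212]=7
r4=7-6=1
r2=212+4=216
r3=8+2=10
CMP r3, #10  (cmp 10,10)
BLT body: not taken
STR r4, [212] → M[212]=1
halt.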